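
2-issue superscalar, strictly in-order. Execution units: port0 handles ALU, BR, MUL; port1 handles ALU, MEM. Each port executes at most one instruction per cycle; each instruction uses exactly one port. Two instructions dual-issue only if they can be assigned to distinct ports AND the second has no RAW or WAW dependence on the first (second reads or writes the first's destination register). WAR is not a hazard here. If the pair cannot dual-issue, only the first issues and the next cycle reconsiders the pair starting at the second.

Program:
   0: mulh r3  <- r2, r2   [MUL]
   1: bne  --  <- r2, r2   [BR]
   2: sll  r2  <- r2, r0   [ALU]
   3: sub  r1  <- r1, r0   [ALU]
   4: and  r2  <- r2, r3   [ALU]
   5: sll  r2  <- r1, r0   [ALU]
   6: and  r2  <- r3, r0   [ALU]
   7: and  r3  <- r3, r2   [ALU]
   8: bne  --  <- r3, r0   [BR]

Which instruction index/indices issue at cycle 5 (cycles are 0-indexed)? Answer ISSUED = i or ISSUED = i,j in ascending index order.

c0: i0 mulh  no-port MUL/BR
c1: i1+i2 bne sll  dual
c2: i3+i4 sub and  dual
c3: i5 sll  WAW r2
c4: i6 and  RAW r2
c5: i7 and  RAW r3
c6: i8 bne  tail

ISSUED = 7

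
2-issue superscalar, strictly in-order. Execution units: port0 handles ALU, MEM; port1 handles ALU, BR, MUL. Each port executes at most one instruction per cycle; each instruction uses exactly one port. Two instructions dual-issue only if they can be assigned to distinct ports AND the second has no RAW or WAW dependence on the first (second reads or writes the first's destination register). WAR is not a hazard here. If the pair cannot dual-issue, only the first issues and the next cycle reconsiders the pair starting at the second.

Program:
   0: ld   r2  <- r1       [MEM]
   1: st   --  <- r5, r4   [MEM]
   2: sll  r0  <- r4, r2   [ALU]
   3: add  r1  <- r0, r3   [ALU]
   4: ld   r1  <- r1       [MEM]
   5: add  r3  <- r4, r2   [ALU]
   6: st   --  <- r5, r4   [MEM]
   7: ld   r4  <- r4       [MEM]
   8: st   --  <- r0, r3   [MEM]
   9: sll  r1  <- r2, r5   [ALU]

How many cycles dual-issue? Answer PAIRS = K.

#0 head=0: ld.MEM i0 no-port MEM/MEM
#1 head=1: st.MEM/sll.ALU i1+i2 2-wide
#2 head=3: add.ALU i3 RAW+WAW r1
#3 head=4: ld.MEM/add.ALU i4+i5 2-wide
#4 head=6: st.MEM i6 no-port MEM/MEM
#5 head=7: ld.MEM i7 no-port MEM/MEM
#6 head=8: st.MEM/sll.ALU i8+i9 2-wide

PAIRS = 3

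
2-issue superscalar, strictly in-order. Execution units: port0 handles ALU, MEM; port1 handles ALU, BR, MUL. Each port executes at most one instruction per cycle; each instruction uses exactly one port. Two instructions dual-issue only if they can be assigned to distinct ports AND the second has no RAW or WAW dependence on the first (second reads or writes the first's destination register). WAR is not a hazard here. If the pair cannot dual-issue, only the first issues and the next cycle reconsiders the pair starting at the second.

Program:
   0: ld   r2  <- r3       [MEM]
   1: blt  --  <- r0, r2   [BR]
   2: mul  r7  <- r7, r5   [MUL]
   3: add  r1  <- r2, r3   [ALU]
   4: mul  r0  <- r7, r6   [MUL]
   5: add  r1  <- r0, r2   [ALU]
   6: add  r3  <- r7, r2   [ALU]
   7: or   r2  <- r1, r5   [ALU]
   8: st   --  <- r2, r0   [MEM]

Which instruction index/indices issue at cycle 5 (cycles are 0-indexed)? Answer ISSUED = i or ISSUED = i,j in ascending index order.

c0: i0 ld.MEM  RAW r2
c1: i1 blt.BR  no-port BR/MUL
c2: i2&i3 mul.MUL/add.ALU  pair
c3: i4 mul.MUL  RAW r0
c4: i5&i6 add.ALU/add.ALU  pair
c5: i7 or.ALU  RAW r2
c6: i8 st.MEM  tail

ISSUED = 7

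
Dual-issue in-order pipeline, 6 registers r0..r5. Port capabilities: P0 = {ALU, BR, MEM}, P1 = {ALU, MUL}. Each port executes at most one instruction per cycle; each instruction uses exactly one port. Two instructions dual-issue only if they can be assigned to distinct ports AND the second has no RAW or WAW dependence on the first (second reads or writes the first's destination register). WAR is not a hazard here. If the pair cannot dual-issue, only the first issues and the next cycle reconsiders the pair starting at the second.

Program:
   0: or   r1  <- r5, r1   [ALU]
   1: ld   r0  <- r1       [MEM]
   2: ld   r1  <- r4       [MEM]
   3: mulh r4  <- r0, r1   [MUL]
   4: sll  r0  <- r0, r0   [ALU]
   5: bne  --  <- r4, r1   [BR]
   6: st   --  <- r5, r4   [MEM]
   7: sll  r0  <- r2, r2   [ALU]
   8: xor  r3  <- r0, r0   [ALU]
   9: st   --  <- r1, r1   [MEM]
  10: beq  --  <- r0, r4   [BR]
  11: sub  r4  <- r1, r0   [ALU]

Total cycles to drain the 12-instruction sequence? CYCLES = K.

CYCLES = 8

t=0 i0:or.ALU ; RAW r1
t=1 i1:ld.MEM ; no-port MEM/MEM
t=2 i2:ld.MEM ; RAW r1
t=3 i3/i4:mulh.MUL;sll.ALU ; dual
t=4 i5:bne.BR ; no-port BR/MEM
t=5 i6/i7:st.MEM;sll.ALU ; dual
t=6 i8/i9:xor.ALU;st.MEM ; dual
t=7 i10/i11:beq.BR;sub.ALU ; dual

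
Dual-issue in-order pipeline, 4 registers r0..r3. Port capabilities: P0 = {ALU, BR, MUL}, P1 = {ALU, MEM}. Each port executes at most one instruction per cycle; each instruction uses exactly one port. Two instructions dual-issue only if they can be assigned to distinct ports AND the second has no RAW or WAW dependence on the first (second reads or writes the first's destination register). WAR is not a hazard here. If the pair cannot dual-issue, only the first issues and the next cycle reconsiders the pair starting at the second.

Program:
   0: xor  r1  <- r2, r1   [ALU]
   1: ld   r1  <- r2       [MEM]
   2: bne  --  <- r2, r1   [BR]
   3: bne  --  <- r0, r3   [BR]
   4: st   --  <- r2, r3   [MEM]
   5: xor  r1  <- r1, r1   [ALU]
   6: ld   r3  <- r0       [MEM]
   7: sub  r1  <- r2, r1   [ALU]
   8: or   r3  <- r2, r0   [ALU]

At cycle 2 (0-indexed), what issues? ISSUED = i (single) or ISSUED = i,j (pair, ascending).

ISSUED = 2

[0] i0  xor  -- WAW r1
[1] i1  ld  -- RAW r1
[2] i2  bne  -- no-port BR/BR
[3] i3+i4  bne st  -- pair
[4] i5+i6  xor ld  -- pair
[5] i7+i8  sub or  -- pair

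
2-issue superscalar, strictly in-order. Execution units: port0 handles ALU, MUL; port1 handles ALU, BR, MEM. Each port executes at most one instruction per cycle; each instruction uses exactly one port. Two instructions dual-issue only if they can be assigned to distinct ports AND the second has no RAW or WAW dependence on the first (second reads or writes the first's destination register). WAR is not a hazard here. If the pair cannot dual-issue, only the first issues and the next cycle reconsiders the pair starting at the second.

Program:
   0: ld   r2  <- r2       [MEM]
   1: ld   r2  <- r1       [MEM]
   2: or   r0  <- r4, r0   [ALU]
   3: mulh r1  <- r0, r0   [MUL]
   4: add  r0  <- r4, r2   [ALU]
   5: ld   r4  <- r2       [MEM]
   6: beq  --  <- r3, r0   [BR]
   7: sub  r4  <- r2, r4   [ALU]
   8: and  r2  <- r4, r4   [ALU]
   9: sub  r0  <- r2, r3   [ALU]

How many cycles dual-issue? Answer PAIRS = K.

t=0 i0:ld.MEM ; no-port MEM/MEM
t=1 i1&i2:ld.MEM or.ALU ; pair
t=2 i3&i4:mulh.MUL add.ALU ; pair
t=3 i5:ld.MEM ; no-port MEM/BR
t=4 i6&i7:beq.BR sub.ALU ; pair
t=5 i8:and.ALU ; RAW r2
t=6 i9:sub.ALU ; tail

PAIRS = 3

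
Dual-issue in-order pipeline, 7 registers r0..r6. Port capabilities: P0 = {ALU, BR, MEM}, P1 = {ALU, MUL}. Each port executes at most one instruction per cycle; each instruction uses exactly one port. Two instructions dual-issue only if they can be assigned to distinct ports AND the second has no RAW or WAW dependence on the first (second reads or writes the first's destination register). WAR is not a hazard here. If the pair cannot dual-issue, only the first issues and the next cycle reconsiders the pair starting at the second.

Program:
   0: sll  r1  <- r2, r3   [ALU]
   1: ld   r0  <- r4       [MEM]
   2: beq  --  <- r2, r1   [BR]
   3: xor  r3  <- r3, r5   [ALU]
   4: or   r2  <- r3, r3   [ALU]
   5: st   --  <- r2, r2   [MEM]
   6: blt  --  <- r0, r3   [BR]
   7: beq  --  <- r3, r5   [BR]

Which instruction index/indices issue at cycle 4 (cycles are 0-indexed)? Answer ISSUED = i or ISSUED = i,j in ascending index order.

[0] i0&i1  sll/ld  -- dual
[1] i2&i3  beq/xor  -- dual
[2] i4  or  -- RAW r2
[3] i5  st  -- no-port MEM/BR
[4] i6  blt  -- no-port BR/BR
[5] i7  beq  -- tail

ISSUED = 6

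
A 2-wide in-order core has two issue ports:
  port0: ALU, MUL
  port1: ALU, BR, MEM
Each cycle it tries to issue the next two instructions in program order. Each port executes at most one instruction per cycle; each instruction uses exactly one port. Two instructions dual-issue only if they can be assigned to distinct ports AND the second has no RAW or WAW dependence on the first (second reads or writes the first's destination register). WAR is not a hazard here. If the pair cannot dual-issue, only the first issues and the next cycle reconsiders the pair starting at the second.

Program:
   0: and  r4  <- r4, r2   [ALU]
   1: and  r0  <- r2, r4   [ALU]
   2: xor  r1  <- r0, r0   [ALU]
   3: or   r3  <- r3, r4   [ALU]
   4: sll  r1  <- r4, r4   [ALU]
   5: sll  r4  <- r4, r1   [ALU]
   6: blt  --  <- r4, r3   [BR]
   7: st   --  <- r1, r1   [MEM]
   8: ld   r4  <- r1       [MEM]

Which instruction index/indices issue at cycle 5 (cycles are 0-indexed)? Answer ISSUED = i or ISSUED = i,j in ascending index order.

ISSUED = 6

  cy0 -> i0 (and) RAW r4
  cy1 -> i1 (and) RAW r0
  cy2 -> i2,i3 (xor;or) 2-wide
  cy3 -> i4 (sll) RAW r1
  cy4 -> i5 (sll) RAW r4
  cy5 -> i6 (blt) no-port BR/MEM
  cy6 -> i7 (st) no-port MEM/MEM
  cy7 -> i8 (ld) tail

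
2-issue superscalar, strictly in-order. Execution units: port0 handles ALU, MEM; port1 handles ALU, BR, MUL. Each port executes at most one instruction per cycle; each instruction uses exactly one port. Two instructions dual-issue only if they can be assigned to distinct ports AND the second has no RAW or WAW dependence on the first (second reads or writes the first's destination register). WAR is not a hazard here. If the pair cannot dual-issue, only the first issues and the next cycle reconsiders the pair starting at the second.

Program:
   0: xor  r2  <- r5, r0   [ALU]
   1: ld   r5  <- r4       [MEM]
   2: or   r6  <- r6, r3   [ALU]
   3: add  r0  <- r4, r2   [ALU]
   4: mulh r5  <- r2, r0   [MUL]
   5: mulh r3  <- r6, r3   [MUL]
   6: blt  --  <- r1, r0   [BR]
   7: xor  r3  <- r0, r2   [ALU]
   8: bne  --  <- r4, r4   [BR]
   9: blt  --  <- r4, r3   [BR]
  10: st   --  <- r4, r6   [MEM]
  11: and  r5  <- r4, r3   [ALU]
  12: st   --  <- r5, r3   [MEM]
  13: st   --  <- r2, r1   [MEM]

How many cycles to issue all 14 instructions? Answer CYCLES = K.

CYCLES = 10

[0] i0&i1  xor.ALU;ld.MEM  -- pair
[1] i2&i3  or.ALU;add.ALU  -- pair
[2] i4  mulh.MUL  -- no-port MUL/MUL
[3] i5  mulh.MUL  -- no-port MUL/BR
[4] i6&i7  blt.BR;xor.ALU  -- pair
[5] i8  bne.BR  -- no-port BR/BR
[6] i9&i10  blt.BR;st.MEM  -- pair
[7] i11  and.ALU  -- RAW r5
[8] i12  st.MEM  -- no-port MEM/MEM
[9] i13  st.MEM  -- tail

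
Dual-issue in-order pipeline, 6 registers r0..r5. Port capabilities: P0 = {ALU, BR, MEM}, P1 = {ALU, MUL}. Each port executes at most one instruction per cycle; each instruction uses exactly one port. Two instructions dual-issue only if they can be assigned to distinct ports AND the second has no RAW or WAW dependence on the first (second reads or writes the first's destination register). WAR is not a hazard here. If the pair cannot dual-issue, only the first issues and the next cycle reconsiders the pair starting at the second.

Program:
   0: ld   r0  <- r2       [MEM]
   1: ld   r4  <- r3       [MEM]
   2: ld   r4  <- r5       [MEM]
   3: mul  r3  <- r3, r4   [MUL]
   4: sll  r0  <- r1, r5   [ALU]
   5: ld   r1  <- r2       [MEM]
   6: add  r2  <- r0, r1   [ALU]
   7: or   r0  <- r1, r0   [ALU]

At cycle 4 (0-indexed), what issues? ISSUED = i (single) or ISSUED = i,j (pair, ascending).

#0 head=0: ld i0 no-port MEM/MEM
#1 head=1: ld i1 no-port MEM/MEM
#2 head=2: ld i2 RAW r4
#3 head=3: mul+sll i3,i4 pair
#4 head=5: ld i5 RAW r1
#5 head=6: add+or i6,i7 pair

ISSUED = 5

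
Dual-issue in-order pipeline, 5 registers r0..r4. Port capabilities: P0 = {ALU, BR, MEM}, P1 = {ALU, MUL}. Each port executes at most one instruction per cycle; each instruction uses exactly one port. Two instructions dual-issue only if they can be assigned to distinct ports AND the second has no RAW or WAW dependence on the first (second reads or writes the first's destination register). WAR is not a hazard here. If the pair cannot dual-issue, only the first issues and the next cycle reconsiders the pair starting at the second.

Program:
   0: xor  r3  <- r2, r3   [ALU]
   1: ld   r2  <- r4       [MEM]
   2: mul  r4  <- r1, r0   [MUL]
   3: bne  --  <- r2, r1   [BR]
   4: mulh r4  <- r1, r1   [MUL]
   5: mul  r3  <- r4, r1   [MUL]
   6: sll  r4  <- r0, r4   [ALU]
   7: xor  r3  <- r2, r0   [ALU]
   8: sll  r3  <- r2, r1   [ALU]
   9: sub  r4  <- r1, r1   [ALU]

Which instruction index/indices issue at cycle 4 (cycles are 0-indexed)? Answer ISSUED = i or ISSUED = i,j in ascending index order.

t=0 i0&i1:xor.ALU+ld.MEM ; dual
t=1 i2&i3:mul.MUL+bne.BR ; dual
t=2 i4:mulh.MUL ; no-port MUL/MUL
t=3 i5&i6:mul.MUL+sll.ALU ; dual
t=4 i7:xor.ALU ; WAW r3
t=5 i8&i9:sll.ALU+sub.ALU ; dual

ISSUED = 7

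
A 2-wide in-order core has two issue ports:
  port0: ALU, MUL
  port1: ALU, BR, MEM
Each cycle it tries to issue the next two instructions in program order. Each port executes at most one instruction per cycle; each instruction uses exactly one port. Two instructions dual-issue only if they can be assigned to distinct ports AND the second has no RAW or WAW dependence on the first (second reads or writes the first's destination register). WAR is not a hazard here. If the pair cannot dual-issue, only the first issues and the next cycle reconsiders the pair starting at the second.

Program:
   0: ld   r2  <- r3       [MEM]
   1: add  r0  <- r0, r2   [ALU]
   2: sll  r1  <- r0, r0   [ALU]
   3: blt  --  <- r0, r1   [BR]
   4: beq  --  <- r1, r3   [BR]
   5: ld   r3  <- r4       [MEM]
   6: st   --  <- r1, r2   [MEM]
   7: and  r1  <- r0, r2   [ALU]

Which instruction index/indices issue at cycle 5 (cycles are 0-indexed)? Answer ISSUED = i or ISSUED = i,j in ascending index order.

#0 head=0: ld i0 RAW r2
#1 head=1: add i1 RAW r0
#2 head=2: sll i2 RAW r1
#3 head=3: blt i3 no-port BR/BR
#4 head=4: beq i4 no-port BR/MEM
#5 head=5: ld i5 no-port MEM/MEM
#6 head=6: st+and i6&i7 pair

ISSUED = 5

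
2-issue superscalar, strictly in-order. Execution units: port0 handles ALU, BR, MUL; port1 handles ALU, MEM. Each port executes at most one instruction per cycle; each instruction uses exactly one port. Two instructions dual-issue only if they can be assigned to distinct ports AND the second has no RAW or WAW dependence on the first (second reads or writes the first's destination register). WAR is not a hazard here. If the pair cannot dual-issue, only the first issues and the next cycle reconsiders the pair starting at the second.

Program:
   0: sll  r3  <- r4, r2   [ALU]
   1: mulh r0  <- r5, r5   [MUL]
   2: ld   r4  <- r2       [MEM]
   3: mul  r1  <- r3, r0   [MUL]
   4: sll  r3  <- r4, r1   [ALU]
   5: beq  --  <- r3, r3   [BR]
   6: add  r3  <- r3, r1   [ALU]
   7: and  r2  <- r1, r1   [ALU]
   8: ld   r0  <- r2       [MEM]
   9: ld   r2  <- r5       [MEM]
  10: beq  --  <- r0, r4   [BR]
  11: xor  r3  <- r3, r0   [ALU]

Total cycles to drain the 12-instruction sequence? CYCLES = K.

CYCLES = 8

c0: i0&i1 sll.ALU+mulh.MUL  2-wide
c1: i2&i3 ld.MEM+mul.MUL  2-wide
c2: i4 sll.ALU  RAW r3
c3: i5&i6 beq.BR+add.ALU  2-wide
c4: i7 and.ALU  RAW r2
c5: i8 ld.MEM  no-port MEM/MEM
c6: i9&i10 ld.MEM+beq.BR  2-wide
c7: i11 xor.ALU  tail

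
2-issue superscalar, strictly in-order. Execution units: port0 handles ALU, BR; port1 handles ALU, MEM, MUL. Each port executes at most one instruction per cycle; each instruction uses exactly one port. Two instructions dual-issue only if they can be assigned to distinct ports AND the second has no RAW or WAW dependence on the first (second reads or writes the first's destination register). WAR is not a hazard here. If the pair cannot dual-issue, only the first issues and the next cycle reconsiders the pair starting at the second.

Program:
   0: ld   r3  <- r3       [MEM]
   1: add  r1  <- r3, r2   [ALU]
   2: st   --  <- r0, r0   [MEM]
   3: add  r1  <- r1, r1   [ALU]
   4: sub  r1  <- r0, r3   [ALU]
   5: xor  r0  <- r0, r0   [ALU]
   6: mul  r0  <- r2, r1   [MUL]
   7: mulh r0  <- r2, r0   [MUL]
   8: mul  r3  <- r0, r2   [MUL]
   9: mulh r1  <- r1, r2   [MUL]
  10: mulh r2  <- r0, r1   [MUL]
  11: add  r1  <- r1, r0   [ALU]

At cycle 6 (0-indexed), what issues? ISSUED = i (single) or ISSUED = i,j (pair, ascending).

[0] i0  ld  -- RAW r3
[1] i1&i2  add+st  -- 2-wide
[2] i3  add  -- WAW r1
[3] i4&i5  sub+xor  -- 2-wide
[4] i6  mul  -- no-port MUL/MUL
[5] i7  mulh  -- no-port MUL/MUL
[6] i8  mul  -- no-port MUL/MUL
[7] i9  mulh  -- no-port MUL/MUL
[8] i10&i11  mulh+add  -- 2-wide

ISSUED = 8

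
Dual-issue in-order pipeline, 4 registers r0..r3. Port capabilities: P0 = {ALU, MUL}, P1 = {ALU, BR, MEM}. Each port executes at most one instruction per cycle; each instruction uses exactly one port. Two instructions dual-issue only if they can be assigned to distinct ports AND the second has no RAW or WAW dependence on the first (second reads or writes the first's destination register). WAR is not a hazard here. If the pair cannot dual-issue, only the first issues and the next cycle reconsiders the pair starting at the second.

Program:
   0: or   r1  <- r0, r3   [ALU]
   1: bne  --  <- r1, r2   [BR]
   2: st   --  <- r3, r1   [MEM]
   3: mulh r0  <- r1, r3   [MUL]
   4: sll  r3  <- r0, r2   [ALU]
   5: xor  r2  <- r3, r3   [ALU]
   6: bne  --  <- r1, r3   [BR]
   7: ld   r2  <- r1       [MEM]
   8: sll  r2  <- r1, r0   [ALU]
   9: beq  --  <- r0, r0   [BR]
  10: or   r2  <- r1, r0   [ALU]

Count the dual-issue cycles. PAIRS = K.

PAIRS = 3

0. or.ALU @i0  | RAW r1
1. bne.BR @i1  | no-port BR/MEM
2. st.MEM mulh.MUL @i2,i3  | pair
3. sll.ALU @i4  | RAW r3
4. xor.ALU bne.BR @i5,i6  | pair
5. ld.MEM @i7  | WAW r2
6. sll.ALU beq.BR @i8,i9  | pair
7. or.ALU @i10  | tail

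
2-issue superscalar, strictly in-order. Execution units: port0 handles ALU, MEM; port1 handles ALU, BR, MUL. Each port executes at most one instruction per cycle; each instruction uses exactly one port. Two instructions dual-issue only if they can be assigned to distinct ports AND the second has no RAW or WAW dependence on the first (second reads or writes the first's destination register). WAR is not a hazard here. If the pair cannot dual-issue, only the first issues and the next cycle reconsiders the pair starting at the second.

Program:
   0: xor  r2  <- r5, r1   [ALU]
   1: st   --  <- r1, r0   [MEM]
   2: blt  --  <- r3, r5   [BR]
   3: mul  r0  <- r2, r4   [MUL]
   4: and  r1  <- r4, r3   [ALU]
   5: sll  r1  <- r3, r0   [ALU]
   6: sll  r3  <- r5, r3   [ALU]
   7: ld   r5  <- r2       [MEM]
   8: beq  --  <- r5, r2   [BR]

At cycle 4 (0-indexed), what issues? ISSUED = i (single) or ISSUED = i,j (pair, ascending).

ISSUED = 7

0. xor/st @i0&i1  | pair
1. blt @i2  | no-port BR/MUL
2. mul/and @i3&i4  | pair
3. sll/sll @i5&i6  | pair
4. ld @i7  | RAW r5
5. beq @i8  | tail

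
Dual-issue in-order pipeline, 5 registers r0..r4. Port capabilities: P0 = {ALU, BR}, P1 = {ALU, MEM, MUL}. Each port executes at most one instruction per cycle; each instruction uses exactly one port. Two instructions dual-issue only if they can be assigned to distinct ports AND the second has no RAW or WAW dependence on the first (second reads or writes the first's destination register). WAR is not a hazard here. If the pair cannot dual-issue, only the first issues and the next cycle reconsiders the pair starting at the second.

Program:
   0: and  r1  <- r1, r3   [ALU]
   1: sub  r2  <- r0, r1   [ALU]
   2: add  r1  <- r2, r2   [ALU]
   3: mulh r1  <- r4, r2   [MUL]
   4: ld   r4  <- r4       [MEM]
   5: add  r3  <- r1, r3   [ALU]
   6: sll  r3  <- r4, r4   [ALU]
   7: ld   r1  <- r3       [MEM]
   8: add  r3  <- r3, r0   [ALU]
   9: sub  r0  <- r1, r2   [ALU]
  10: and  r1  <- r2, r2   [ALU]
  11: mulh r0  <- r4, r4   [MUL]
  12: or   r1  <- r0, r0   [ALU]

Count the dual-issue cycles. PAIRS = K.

PAIRS = 3

c0: i0 and  RAW r1
c1: i1 sub  RAW r2
c2: i2 add  WAW r1
c3: i3 mulh  no-port MUL/MEM
c4: i4,i5 ld+add  pair
c5: i6 sll  RAW r3
c6: i7,i8 ld+add  pair
c7: i9,i10 sub+and  pair
c8: i11 mulh  RAW r0
c9: i12 or  tail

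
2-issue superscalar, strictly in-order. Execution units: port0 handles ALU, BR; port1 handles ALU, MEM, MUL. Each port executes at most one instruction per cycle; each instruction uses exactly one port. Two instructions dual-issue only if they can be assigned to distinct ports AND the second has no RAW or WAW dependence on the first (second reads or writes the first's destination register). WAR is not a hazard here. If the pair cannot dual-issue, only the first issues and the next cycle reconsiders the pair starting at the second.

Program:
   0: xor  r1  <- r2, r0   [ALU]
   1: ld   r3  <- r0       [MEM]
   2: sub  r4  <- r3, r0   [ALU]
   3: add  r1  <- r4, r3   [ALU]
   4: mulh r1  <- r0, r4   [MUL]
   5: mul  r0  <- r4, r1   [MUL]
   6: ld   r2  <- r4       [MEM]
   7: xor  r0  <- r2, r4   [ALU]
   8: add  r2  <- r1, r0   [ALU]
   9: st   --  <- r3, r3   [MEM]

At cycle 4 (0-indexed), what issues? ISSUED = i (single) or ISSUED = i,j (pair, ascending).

ISSUED = 5

c0: i0,i1 xor.ALU ld.MEM  pair
c1: i2 sub.ALU  RAW r4
c2: i3 add.ALU  WAW r1
c3: i4 mulh.MUL  no-port MUL/MUL
c4: i5 mul.MUL  no-port MUL/MEM
c5: i6 ld.MEM  RAW r2
c6: i7 xor.ALU  RAW r0
c7: i8,i9 add.ALU st.MEM  pair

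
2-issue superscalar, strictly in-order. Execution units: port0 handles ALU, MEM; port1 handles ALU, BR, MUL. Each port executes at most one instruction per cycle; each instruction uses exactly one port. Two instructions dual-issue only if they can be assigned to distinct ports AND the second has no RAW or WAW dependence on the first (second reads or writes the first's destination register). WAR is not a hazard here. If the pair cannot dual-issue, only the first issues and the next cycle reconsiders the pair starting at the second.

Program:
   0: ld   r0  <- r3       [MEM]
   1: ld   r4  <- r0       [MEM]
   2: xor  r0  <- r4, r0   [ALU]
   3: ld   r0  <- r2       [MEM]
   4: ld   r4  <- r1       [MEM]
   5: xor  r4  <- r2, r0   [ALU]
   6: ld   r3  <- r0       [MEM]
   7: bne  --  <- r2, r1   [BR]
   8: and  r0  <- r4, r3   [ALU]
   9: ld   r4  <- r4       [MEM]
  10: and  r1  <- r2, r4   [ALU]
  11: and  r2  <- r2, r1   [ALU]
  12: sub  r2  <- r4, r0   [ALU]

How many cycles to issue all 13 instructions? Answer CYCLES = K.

t=0 i0:ld ; no-port MEM/MEM
t=1 i1:ld ; RAW r4
t=2 i2:xor ; WAW r0
t=3 i3:ld ; no-port MEM/MEM
t=4 i4:ld ; WAW r4
t=5 i5/i6:xor/ld ; 2-wide
t=6 i7/i8:bne/and ; 2-wide
t=7 i9:ld ; RAW r4
t=8 i10:and ; RAW r1
t=9 i11:and ; WAW r2
t=10 i12:sub ; tail

CYCLES = 11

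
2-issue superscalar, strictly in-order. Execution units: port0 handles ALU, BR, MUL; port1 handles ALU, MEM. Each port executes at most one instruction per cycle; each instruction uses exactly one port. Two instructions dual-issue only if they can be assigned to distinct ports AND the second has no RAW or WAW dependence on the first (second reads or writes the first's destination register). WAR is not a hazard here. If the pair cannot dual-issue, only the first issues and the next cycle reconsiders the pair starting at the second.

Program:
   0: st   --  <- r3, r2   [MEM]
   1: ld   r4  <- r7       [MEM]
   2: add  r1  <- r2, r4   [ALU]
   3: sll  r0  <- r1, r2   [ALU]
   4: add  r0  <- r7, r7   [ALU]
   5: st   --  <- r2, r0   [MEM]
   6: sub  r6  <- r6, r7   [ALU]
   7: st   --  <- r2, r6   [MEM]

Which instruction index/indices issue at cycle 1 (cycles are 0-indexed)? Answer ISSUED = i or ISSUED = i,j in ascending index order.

ISSUED = 1

0. st @i0  | no-port MEM/MEM
1. ld @i1  | RAW r4
2. add @i2  | RAW r1
3. sll @i3  | WAW r0
4. add @i4  | RAW r0
5. st;sub @i5,i6  | pair
6. st @i7  | tail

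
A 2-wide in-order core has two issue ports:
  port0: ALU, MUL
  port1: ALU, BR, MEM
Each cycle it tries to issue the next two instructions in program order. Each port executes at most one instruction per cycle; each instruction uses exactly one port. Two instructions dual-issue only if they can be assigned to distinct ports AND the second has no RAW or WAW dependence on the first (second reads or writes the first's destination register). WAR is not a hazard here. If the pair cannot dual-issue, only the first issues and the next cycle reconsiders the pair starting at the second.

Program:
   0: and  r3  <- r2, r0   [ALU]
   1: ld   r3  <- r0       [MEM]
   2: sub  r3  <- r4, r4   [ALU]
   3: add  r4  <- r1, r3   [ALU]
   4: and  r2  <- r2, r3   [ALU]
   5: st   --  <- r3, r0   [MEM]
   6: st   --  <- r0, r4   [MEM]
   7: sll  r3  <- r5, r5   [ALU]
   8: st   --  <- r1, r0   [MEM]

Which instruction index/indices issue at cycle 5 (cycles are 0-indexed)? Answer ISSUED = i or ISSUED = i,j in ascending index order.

t=0 i0:and ; WAW r3
t=1 i1:ld ; WAW r3
t=2 i2:sub ; RAW r3
t=3 i3,i4:add and ; dual
t=4 i5:st ; no-port MEM/MEM
t=5 i6,i7:st sll ; dual
t=6 i8:st ; tail

ISSUED = 6,7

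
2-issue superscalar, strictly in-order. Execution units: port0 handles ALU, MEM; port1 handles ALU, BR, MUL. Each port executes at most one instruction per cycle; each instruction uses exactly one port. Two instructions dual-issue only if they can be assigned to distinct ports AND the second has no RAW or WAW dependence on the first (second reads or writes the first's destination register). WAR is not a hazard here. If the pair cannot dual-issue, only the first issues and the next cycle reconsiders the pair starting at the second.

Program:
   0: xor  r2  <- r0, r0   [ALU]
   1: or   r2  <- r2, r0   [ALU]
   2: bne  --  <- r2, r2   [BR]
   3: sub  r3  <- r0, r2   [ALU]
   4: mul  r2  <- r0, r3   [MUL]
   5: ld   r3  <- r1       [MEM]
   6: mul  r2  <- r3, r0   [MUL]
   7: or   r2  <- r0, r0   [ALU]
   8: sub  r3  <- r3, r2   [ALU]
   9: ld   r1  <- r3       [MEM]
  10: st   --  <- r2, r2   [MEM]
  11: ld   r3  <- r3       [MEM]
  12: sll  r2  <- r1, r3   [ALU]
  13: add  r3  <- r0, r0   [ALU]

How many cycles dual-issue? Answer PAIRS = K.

PAIRS = 3

  cy0 -> i0 (xor.ALU) RAW+WAW r2
  cy1 -> i1 (or.ALU) RAW r2
  cy2 -> i2&i3 (bne.BR/sub.ALU) 2-wide
  cy3 -> i4&i5 (mul.MUL/ld.MEM) 2-wide
  cy4 -> i6 (mul.MUL) WAW r2
  cy5 -> i7 (or.ALU) RAW r2
  cy6 -> i8 (sub.ALU) RAW r3
  cy7 -> i9 (ld.MEM) no-port MEM/MEM
  cy8 -> i10 (st.MEM) no-port MEM/MEM
  cy9 -> i11 (ld.MEM) RAW r3
  cy10 -> i12&i13 (sll.ALU/add.ALU) 2-wide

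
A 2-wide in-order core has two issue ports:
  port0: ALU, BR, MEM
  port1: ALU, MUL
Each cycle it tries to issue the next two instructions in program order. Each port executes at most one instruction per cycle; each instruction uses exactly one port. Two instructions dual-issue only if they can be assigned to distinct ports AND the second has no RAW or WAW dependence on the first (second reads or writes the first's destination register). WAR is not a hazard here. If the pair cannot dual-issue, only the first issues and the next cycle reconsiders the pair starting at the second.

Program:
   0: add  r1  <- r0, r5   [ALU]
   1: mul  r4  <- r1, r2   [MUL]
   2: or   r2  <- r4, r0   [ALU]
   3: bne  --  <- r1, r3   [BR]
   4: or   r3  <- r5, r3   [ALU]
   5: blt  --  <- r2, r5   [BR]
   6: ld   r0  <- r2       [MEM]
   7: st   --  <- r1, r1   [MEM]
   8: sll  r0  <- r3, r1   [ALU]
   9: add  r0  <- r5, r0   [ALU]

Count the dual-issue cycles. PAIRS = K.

  cy0 -> i0 (add.ALU) RAW r1
  cy1 -> i1 (mul.MUL) RAW r4
  cy2 -> i2+i3 (or.ALU/bne.BR) pair
  cy3 -> i4+i5 (or.ALU/blt.BR) pair
  cy4 -> i6 (ld.MEM) no-port MEM/MEM
  cy5 -> i7+i8 (st.MEM/sll.ALU) pair
  cy6 -> i9 (add.ALU) tail

PAIRS = 3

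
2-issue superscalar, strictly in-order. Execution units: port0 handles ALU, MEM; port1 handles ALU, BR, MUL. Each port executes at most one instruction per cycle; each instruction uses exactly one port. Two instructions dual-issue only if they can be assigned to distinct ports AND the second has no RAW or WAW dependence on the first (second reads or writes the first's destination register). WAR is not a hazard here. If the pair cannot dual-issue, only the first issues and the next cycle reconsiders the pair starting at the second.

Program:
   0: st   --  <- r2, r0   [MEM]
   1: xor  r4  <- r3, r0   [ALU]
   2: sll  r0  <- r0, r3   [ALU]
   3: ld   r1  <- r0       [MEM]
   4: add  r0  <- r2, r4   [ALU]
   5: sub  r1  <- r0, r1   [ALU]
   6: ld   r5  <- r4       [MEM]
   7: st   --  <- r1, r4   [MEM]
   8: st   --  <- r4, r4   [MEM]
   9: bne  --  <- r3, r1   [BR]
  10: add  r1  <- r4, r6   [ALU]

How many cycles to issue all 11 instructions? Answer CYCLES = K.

CYCLES = 7

t=0 i0/i1:st;xor ; 2-wide
t=1 i2:sll ; RAW r0
t=2 i3/i4:ld;add ; 2-wide
t=3 i5/i6:sub;ld ; 2-wide
t=4 i7:st ; no-port MEM/MEM
t=5 i8/i9:st;bne ; 2-wide
t=6 i10:add ; tail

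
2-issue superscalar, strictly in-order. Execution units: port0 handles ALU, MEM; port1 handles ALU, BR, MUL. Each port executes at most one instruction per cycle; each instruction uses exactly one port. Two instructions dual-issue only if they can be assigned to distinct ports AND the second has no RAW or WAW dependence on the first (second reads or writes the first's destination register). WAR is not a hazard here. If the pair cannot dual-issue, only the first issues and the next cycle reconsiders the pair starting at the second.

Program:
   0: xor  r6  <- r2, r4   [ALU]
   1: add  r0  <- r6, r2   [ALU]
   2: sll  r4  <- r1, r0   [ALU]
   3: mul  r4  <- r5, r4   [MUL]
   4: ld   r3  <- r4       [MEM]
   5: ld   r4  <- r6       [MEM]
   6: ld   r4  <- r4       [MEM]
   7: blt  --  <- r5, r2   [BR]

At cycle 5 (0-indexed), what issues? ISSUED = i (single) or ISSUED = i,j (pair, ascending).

ISSUED = 5

t=0 i0:xor.ALU ; RAW r6
t=1 i1:add.ALU ; RAW r0
t=2 i2:sll.ALU ; RAW+WAW r4
t=3 i3:mul.MUL ; RAW r4
t=4 i4:ld.MEM ; no-port MEM/MEM
t=5 i5:ld.MEM ; no-port MEM/MEM
t=6 i6/i7:ld.MEM/blt.BR ; pair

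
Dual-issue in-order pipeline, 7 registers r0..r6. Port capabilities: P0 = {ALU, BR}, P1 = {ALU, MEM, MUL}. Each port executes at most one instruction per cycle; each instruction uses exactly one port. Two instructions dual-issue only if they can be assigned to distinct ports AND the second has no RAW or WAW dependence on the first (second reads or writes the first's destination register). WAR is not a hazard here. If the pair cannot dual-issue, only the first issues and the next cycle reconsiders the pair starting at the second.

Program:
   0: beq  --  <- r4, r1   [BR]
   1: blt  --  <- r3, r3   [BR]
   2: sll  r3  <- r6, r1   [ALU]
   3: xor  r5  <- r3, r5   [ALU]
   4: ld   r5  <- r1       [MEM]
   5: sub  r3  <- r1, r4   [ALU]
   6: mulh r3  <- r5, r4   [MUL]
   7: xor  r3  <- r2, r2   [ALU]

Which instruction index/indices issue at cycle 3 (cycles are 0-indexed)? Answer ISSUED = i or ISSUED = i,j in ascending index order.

c0: i0 beq.BR  no-port BR/BR
c1: i1&i2 blt.BR/sll.ALU  dual
c2: i3 xor.ALU  WAW r5
c3: i4&i5 ld.MEM/sub.ALU  dual
c4: i6 mulh.MUL  WAW r3
c5: i7 xor.ALU  tail

ISSUED = 4,5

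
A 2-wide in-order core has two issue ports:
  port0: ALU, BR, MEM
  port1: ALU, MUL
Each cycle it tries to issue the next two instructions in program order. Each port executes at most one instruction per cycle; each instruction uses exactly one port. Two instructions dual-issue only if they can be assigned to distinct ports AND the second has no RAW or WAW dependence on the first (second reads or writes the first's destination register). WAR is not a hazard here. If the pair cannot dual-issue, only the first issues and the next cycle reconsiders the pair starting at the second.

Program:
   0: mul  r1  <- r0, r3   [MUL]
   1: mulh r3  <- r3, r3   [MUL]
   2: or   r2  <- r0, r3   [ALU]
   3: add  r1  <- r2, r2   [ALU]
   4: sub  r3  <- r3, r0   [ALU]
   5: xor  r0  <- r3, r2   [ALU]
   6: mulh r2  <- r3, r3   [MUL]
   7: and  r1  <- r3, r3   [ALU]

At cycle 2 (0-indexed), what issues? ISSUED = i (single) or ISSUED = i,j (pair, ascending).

0. mul @i0  | no-port MUL/MUL
1. mulh @i1  | RAW r3
2. or @i2  | RAW r2
3. add+sub @i3/i4  | 2-wide
4. xor+mulh @i5/i6  | 2-wide
5. and @i7  | tail

ISSUED = 2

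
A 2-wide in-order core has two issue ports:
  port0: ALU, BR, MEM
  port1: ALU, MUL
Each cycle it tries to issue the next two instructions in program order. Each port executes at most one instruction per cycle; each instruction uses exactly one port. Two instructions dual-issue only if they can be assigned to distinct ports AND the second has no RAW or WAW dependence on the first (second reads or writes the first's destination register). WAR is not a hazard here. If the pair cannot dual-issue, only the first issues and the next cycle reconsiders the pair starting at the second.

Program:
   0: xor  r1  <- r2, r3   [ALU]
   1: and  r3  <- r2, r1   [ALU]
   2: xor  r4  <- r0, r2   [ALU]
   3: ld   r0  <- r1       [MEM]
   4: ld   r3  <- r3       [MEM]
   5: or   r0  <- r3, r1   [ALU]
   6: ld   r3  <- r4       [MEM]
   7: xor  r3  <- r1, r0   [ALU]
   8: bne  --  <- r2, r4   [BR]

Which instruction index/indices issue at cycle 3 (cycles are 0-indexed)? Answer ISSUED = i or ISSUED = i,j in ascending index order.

ISSUED = 4

t=0 i0:xor.ALU ; RAW r1
t=1 i1&i2:and.ALU xor.ALU ; pair
t=2 i3:ld.MEM ; no-port MEM/MEM
t=3 i4:ld.MEM ; RAW r3
t=4 i5&i6:or.ALU ld.MEM ; pair
t=5 i7&i8:xor.ALU bne.BR ; pair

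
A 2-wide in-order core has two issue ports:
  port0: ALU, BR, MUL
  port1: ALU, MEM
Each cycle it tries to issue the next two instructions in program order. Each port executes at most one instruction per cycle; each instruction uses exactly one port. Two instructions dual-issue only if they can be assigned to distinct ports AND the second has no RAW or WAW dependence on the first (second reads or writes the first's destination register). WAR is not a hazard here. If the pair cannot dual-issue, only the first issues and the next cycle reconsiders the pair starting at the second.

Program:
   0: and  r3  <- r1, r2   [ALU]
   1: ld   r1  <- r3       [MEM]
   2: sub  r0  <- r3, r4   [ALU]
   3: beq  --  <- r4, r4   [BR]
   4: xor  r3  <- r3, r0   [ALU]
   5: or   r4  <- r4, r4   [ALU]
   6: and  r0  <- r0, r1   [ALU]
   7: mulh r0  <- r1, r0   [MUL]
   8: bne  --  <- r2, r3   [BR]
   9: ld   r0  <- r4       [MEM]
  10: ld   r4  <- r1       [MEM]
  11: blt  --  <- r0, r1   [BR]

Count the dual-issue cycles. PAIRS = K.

#0 head=0: and i0 RAW r3
#1 head=1: ld;sub i1+i2 2-wide
#2 head=3: beq;xor i3+i4 2-wide
#3 head=5: or;and i5+i6 2-wide
#4 head=7: mulh i7 no-port MUL/BR
#5 head=8: bne;ld i8+i9 2-wide
#6 head=10: ld;blt i10+i11 2-wide

PAIRS = 5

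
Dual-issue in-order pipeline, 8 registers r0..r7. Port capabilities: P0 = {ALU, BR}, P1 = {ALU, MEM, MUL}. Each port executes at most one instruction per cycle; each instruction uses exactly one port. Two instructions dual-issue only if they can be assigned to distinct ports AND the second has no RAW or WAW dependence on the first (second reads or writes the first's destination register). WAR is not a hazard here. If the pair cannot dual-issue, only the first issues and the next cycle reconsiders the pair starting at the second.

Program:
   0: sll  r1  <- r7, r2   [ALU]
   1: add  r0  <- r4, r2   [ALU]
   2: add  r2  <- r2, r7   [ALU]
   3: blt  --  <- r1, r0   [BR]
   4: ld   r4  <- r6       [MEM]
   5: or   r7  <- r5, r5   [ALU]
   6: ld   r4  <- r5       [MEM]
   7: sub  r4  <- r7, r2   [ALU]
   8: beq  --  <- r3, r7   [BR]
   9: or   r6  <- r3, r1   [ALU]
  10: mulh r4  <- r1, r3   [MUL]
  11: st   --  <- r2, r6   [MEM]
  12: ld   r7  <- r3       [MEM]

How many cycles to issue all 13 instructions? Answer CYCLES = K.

CYCLES = 8

  cy0 -> i0/i1 (sll/add) dual
  cy1 -> i2/i3 (add/blt) dual
  cy2 -> i4/i5 (ld/or) dual
  cy3 -> i6 (ld) WAW r4
  cy4 -> i7/i8 (sub/beq) dual
  cy5 -> i9/i10 (or/mulh) dual
  cy6 -> i11 (st) no-port MEM/MEM
  cy7 -> i12 (ld) tail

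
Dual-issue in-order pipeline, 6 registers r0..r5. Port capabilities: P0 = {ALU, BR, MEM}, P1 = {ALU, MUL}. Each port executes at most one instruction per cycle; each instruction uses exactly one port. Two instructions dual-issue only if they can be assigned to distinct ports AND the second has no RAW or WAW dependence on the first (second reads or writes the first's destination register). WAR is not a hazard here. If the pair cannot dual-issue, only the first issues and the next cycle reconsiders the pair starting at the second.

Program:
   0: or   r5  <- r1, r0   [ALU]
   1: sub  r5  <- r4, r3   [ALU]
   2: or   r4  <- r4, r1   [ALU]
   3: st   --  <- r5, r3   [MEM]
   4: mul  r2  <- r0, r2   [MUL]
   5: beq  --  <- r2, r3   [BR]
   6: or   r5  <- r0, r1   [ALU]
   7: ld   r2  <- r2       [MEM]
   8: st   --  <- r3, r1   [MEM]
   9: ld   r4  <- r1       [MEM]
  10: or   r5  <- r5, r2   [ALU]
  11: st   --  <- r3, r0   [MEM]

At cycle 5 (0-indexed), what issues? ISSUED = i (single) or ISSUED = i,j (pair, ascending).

ISSUED = 8

0. or @i0  | WAW r5
1. sub/or @i1/i2  | 2-wide
2. st/mul @i3/i4  | 2-wide
3. beq/or @i5/i6  | 2-wide
4. ld @i7  | no-port MEM/MEM
5. st @i8  | no-port MEM/MEM
6. ld/or @i9/i10  | 2-wide
7. st @i11  | tail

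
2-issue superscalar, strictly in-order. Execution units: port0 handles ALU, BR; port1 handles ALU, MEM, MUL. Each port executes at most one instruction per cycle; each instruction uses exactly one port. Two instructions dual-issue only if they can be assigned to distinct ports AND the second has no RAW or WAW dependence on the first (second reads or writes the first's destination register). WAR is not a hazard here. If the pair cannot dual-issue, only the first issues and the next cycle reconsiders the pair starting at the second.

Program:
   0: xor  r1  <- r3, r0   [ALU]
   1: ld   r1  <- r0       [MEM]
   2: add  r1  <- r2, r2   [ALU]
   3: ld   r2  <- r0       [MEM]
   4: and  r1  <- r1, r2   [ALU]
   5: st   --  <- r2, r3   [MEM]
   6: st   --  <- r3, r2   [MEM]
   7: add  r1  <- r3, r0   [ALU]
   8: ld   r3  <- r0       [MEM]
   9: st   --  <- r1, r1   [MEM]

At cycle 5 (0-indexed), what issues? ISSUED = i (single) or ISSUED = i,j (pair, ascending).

ISSUED = 8

[0] i0  xor.ALU  -- WAW r1
[1] i1  ld.MEM  -- WAW r1
[2] i2,i3  add.ALU ld.MEM  -- pair
[3] i4,i5  and.ALU st.MEM  -- pair
[4] i6,i7  st.MEM add.ALU  -- pair
[5] i8  ld.MEM  -- no-port MEM/MEM
[6] i9  st.MEM  -- tail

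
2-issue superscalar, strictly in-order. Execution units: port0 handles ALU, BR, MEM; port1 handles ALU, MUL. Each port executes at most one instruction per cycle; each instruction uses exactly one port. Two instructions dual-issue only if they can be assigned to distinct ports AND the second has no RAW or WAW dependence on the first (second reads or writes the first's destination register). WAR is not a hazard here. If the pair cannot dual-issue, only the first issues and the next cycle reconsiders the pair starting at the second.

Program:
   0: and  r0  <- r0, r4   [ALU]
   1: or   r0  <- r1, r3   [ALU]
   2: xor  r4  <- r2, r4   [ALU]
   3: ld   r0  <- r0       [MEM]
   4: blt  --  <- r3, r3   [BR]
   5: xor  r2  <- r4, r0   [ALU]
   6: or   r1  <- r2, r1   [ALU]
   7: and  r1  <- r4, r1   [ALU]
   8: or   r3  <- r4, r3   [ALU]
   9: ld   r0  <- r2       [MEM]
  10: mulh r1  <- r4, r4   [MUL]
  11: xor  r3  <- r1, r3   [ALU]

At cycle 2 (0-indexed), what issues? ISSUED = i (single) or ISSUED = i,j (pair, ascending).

  cy0 -> i0 (and) WAW r0
  cy1 -> i1&i2 (or;xor) dual
  cy2 -> i3 (ld) no-port MEM/BR
  cy3 -> i4&i5 (blt;xor) dual
  cy4 -> i6 (or) RAW+WAW r1
  cy5 -> i7&i8 (and;or) dual
  cy6 -> i9&i10 (ld;mulh) dual
  cy7 -> i11 (xor) tail

ISSUED = 3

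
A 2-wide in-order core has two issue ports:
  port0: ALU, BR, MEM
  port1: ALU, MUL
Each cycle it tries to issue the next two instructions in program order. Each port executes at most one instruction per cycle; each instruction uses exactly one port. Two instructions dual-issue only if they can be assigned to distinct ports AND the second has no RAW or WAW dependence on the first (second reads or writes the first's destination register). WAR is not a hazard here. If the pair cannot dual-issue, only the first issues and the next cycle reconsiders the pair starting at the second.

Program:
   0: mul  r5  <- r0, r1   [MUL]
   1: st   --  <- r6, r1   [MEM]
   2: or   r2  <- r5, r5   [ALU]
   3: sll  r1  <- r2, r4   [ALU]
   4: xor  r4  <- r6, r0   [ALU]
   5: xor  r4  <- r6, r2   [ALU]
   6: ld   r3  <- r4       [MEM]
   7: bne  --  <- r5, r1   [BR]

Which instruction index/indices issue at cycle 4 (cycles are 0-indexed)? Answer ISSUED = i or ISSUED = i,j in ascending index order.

  cy0 -> i0,i1 (mul st) dual
  cy1 -> i2 (or) RAW r2
  cy2 -> i3,i4 (sll xor) dual
  cy3 -> i5 (xor) RAW r4
  cy4 -> i6 (ld) no-port MEM/BR
  cy5 -> i7 (bne) tail

ISSUED = 6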